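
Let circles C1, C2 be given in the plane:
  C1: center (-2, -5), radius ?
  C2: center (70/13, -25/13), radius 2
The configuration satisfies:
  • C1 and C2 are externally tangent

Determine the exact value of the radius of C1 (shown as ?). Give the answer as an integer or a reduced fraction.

6

1. [ext C1·C2]  r_C1² + 4r_C1 − 60 = 0  ⇒  r_C1 = 6 (r>0 drops 1)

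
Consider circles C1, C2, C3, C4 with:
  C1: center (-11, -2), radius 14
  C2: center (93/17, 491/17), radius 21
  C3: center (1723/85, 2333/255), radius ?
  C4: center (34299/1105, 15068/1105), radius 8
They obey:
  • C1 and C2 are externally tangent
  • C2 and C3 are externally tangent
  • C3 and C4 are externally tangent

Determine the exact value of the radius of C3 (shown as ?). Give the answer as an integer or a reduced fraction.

1. [ext C2·C3]  r_C3² + 42r_C3 − 1507/9 = 0  ⇒  r_C3 = 11/3 (r>0 drops 1)
2. [ext C3·C4]  r_C3² + 16r_C3 − 649/9 = 0  ⇒  r_C3 = 11/3 (r>0 drops 1)

11/3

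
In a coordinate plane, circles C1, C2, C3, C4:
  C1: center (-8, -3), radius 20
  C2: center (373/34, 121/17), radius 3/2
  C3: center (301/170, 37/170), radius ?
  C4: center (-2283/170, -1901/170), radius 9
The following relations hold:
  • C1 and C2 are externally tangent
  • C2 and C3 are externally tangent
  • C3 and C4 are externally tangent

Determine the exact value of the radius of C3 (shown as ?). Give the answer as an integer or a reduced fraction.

10

1. [ext C2·C3]  r_C3² + 3r_C3 − 130 = 0  ⇒  r_C3 = 10 (r>0 drops 1)
2. [ext C3·C4]  r_C3² + 18r_C3 − 280 = 0  ⇒  r_C3 = 10 (r>0 drops 1)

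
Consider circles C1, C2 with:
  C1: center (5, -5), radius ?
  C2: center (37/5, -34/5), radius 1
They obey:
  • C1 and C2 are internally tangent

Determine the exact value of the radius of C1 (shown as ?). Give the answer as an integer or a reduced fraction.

1. [int C1,C2]  r_C1² − 2r_C1 − 8 = 0  ⇒  r_C1 = 4 (r>0 drops 1)

4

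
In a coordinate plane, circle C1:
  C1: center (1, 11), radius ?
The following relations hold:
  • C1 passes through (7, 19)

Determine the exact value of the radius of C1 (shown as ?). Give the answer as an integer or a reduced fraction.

10

1. [C1∋P]  r_C1² − 100 = 0  ⇒  r_C1 = 10 (r>0 drops 1)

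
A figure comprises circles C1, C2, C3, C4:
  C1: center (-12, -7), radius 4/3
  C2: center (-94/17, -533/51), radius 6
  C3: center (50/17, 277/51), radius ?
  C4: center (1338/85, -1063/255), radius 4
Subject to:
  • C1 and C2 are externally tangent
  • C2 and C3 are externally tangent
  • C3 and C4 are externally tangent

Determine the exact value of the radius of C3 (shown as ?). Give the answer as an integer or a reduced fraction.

1. [ext C2·C3]  r_C3² + 12r_C3 − 288 = 0  ⇒  r_C3 = 12 (r>0 drops 1)
2. [ext C3·C4]  r_C3² + 8r_C3 − 240 = 0  ⇒  r_C3 = 12 (r>0 drops 1)

12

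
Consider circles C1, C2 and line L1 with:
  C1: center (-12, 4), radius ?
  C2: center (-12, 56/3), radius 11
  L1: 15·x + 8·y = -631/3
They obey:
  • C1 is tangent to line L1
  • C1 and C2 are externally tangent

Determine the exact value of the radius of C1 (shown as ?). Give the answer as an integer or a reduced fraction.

11/3

1. [C1‖L1]  r_C1² − 121/9 = 0  ⇒  r_C1 = 11/3 (r>0 drops 1)
2. [ext C1·C2]  r_C1² + 22r_C1 − 847/9 = 0  ⇒  r_C1 = 11/3 (r>0 drops 1)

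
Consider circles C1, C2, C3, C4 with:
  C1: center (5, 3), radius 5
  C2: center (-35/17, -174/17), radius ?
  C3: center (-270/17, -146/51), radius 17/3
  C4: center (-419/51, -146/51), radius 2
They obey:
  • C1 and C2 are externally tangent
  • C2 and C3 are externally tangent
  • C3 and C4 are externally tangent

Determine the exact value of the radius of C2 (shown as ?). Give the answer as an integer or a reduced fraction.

10

1. [ext C1·C2]  r_C2² + 10r_C2 − 200 = 0  ⇒  r_C2 = 10 (r>0 drops 1)
2. [ext C2·C3]  r_C2² + (34/3)r_C2 − 640/3 = 0  ⇒  r_C2 = 10 (r>0 drops 1)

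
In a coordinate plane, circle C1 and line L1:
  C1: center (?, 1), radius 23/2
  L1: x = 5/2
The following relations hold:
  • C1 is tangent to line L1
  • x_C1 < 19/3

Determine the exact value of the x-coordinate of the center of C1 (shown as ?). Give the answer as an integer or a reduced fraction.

1. [C1‖L1]  x_C1² − 5x_C1 − 126 = 0  ⇒  x_C1 = -9 or 14
2. given x_C1 < 19/3: keep -9

-9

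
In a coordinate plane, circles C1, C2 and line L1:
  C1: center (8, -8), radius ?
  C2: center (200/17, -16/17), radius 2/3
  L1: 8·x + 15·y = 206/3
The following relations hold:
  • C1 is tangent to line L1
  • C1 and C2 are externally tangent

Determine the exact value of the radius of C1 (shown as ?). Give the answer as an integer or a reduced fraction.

22/3

1. [C1‖L1]  r_C1² − 484/9 = 0  ⇒  r_C1 = 22/3 (r>0 drops 1)
2. [ext C1·C2]  r_C1² + (4/3)r_C1 − 572/9 = 0  ⇒  r_C1 = 22/3 (r>0 drops 1)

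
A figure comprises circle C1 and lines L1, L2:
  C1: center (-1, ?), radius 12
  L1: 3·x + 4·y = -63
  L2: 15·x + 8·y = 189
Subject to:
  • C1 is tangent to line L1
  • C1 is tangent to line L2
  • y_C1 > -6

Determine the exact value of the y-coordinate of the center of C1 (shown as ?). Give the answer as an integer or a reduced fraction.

1. [C1‖L1]  y_C1² + 30y_C1 = 0  ⇒  y_C1 = -30 or 0
2. [C1‖L2]  y_C1² − 51y_C1 = 0  ⇒  y_C1 = 0 or 51

0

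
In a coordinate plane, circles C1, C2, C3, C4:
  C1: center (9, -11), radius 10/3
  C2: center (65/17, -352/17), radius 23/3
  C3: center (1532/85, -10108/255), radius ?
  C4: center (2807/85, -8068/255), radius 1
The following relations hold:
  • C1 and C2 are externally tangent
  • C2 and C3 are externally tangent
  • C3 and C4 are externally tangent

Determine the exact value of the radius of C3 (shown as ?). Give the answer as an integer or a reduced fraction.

1. [ext C2·C3]  r_C3² + (46/3)r_C3 − 1504/3 = 0  ⇒  r_C3 = 16 (r>0 drops 1)
2. [ext C3·C4]  r_C3² + 2r_C3 − 288 = 0  ⇒  r_C3 = 16 (r>0 drops 1)

16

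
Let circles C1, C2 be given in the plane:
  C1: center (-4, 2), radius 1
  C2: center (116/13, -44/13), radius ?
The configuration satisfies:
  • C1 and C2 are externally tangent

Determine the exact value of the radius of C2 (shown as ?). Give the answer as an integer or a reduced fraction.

1. [ext C1·C2]  r_C2² + 2r_C2 − 195 = 0  ⇒  r_C2 = 13 (r>0 drops 1)

13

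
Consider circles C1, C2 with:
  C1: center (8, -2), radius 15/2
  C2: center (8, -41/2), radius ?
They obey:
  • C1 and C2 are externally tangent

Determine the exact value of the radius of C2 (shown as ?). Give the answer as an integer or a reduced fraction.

1. [ext C1·C2]  r_C2² + 15r_C2 − 286 = 0  ⇒  r_C2 = 11 (r>0 drops 1)

11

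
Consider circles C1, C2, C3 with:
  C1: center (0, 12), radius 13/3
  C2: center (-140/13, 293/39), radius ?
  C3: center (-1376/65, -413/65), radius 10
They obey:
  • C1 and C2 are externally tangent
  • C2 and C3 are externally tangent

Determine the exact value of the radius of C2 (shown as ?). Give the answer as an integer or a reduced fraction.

1. [ext C1·C2]  r_C2² + (26/3)r_C2 − 352/3 = 0  ⇒  r_C2 = 22/3 (r>0 drops 1)
2. [ext C2·C3]  r_C2² + 20r_C2 − 1804/9 = 0  ⇒  r_C2 = 22/3 (r>0 drops 1)

22/3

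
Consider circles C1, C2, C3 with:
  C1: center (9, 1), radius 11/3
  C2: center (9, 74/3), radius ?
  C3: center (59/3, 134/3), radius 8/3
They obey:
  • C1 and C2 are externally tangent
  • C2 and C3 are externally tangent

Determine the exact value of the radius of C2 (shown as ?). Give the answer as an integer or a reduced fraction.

1. [ext C1·C2]  r_C2² + (22/3)r_C2 − 1640/3 = 0  ⇒  r_C2 = 20 (r>0 drops 1)
2. [ext C2·C3]  r_C2² + (16/3)r_C2 − 1520/3 = 0  ⇒  r_C2 = 20 (r>0 drops 1)

20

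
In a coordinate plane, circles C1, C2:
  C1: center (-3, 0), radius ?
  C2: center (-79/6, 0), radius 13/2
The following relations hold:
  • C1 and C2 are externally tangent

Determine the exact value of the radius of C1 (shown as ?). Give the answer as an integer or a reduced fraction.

1. [ext C1·C2]  r_C1² + 13r_C1 − 550/9 = 0  ⇒  r_C1 = 11/3 (r>0 drops 1)

11/3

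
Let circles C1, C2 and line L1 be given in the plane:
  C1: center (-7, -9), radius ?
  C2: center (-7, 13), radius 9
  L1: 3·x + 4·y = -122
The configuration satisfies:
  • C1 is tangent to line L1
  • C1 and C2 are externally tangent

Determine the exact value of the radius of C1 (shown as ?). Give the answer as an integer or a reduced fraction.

13

1. [C1‖L1]  r_C1² − 169 = 0  ⇒  r_C1 = 13 (r>0 drops 1)
2. [ext C1·C2]  r_C1² + 18r_C1 − 403 = 0  ⇒  r_C1 = 13 (r>0 drops 1)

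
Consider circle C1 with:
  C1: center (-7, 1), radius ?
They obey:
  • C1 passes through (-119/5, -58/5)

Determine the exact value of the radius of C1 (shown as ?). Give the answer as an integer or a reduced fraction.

21

1. [C1∋P]  r_C1² − 441 = 0  ⇒  r_C1 = 21 (r>0 drops 1)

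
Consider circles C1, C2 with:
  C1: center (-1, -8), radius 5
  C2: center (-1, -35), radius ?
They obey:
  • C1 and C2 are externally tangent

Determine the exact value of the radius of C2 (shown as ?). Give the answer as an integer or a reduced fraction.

1. [ext C1·C2]  r_C2² + 10r_C2 − 704 = 0  ⇒  r_C2 = 22 (r>0 drops 1)

22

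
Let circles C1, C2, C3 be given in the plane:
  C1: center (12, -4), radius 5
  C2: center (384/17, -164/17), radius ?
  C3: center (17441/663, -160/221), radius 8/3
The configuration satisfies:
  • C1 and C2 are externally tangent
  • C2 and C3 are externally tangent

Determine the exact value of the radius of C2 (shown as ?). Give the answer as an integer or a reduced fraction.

7

1. [ext C1·C2]  r_C2² + 10r_C2 − 119 = 0  ⇒  r_C2 = 7 (r>0 drops 1)
2. [ext C2·C3]  r_C2² + (16/3)r_C2 − 259/3 = 0  ⇒  r_C2 = 7 (r>0 drops 1)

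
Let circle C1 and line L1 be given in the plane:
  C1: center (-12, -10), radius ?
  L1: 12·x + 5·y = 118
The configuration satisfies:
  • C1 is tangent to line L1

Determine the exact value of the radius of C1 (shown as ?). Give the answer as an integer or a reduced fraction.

1. [C1‖L1]  r_C1² − 576 = 0  ⇒  r_C1 = 24 (r>0 drops 1)

24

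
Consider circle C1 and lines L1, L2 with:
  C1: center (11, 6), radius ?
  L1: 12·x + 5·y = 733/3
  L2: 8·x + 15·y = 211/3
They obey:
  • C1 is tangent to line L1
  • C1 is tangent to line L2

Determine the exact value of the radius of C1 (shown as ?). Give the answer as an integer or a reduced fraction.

19/3

1. [C1‖L1]  r_C1² − 361/9 = 0  ⇒  r_C1 = 19/3 (r>0 drops 1)
2. [C1‖L2]  r_C1² − 361/9 = 0  ⇒  r_C1 = 19/3 (r>0 drops 1)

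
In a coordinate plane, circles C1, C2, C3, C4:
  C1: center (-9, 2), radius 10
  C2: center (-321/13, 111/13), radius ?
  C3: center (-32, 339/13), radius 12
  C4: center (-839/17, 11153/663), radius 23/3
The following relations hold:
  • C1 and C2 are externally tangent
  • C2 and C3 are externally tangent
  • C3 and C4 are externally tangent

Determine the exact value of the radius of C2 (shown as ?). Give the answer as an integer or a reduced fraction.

1. [ext C1·C2]  r_C2² + 20r_C2 − 189 = 0  ⇒  r_C2 = 7 (r>0 drops 1)
2. [ext C2·C3]  r_C2² + 24r_C2 − 217 = 0  ⇒  r_C2 = 7 (r>0 drops 1)

7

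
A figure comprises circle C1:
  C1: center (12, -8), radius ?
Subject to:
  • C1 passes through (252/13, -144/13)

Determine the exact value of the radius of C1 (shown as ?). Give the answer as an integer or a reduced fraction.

8

1. [C1∋P]  r_C1² − 64 = 0  ⇒  r_C1 = 8 (r>0 drops 1)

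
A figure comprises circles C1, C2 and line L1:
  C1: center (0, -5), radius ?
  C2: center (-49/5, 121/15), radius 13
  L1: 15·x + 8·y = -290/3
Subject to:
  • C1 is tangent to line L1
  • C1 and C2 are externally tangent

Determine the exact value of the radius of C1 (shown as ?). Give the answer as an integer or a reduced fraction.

1. [C1‖L1]  r_C1² − 100/9 = 0  ⇒  r_C1 = 10/3 (r>0 drops 1)
2. [ext C1·C2]  r_C1² + 26r_C1 − 880/9 = 0  ⇒  r_C1 = 10/3 (r>0 drops 1)

10/3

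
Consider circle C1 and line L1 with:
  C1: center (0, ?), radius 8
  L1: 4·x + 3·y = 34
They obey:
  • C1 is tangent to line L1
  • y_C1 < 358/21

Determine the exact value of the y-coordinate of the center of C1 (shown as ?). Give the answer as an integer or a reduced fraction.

-2

1. [C1‖L1]  y_C1² − (68/3)y_C1 − 148/3 = 0  ⇒  y_C1 = -2 or 74/3
2. given y_C1 < 358/21: keep -2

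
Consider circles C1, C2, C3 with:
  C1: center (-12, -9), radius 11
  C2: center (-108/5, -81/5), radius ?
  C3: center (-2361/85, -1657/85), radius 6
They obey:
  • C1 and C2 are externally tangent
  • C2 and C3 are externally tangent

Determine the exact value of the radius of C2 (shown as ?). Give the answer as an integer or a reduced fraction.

1

1. [ext C1·C2]  r_C2² + 22r_C2 − 23 = 0  ⇒  r_C2 = 1 (r>0 drops 1)
2. [ext C2·C3]  r_C2² + 12r_C2 − 13 = 0  ⇒  r_C2 = 1 (r>0 drops 1)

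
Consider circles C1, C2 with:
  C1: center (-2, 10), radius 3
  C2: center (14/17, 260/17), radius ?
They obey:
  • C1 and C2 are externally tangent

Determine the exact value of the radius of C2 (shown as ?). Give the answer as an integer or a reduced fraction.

3

1. [ext C1·C2]  r_C2² + 6r_C2 − 27 = 0  ⇒  r_C2 = 3 (r>0 drops 1)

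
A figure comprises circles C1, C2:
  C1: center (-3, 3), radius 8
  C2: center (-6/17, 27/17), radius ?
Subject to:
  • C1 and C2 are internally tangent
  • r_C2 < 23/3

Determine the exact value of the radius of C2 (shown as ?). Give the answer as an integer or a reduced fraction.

1. [int C1,C2]  r_C2² − 16r_C2 + 55 = 0  ⇒  r_C2 = 5 or 11
2. given r_C2 < 23/3: keep 5

5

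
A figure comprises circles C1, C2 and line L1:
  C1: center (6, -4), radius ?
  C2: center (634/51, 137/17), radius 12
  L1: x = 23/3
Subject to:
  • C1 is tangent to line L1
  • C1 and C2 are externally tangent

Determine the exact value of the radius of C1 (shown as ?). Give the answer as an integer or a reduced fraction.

5/3

1. [C1‖L1]  r_C1² − 25/9 = 0  ⇒  r_C1 = 5/3 (r>0 drops 1)
2. [ext C1·C2]  r_C1² + 24r_C1 − 385/9 = 0  ⇒  r_C1 = 5/3 (r>0 drops 1)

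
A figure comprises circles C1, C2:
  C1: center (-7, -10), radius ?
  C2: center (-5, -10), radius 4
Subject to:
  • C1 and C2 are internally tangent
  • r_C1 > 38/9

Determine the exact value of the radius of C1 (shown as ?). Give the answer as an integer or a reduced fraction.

6

1. [int C1,C2]  r_C1² − 8r_C1 + 12 = 0  ⇒  r_C1 = 2 or 6
2. given r_C1 > 38/9: keep 6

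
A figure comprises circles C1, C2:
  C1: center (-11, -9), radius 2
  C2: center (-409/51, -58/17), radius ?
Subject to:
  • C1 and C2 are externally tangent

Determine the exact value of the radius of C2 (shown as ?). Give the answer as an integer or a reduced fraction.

1. [ext C1·C2]  r_C2² + 4r_C2 − 325/9 = 0  ⇒  r_C2 = 13/3 (r>0 drops 1)

13/3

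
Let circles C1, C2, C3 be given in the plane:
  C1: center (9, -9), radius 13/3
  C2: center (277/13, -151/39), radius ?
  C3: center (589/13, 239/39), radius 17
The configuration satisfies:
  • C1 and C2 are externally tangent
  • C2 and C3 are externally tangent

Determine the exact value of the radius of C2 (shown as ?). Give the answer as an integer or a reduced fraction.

1. [ext C1·C2]  r_C2² + (26/3)r_C2 − 159 = 0  ⇒  r_C2 = 9 (r>0 drops 1)
2. [ext C2·C3]  r_C2² + 34r_C2 − 387 = 0  ⇒  r_C2 = 9 (r>0 drops 1)

9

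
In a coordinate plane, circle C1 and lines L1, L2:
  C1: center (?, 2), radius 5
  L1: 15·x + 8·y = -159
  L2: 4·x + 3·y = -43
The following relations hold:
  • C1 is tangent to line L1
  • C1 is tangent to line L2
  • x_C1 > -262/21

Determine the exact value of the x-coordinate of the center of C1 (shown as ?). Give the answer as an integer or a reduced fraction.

1. [C1‖L1]  x_C1² + (70/3)x_C1 + 104 = 0  ⇒  x_C1 = -52/3 or -6
2. [C1‖L2]  x_C1² + (49/2)x_C1 + 111 = 0  ⇒  x_C1 = -37/2 or -6

-6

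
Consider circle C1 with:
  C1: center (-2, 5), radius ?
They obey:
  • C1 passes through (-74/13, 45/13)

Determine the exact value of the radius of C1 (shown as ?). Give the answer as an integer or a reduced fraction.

4

1. [C1∋P]  r_C1² − 16 = 0  ⇒  r_C1 = 4 (r>0 drops 1)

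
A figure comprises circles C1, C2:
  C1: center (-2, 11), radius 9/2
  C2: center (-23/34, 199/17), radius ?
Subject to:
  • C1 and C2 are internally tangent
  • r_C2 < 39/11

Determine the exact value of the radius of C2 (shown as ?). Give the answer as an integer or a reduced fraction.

3

1. [int C1,C2]  r_C2² − 9r_C2 + 18 = 0  ⇒  r_C2 = 3 or 6
2. given r_C2 < 39/11: keep 3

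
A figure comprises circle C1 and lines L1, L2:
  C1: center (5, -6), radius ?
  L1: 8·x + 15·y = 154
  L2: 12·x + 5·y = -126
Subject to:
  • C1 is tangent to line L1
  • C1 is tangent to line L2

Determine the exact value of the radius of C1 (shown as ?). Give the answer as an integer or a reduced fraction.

12

1. [C1‖L1]  r_C1² − 144 = 0  ⇒  r_C1 = 12 (r>0 drops 1)
2. [C1‖L2]  r_C1² − 144 = 0  ⇒  r_C1 = 12 (r>0 drops 1)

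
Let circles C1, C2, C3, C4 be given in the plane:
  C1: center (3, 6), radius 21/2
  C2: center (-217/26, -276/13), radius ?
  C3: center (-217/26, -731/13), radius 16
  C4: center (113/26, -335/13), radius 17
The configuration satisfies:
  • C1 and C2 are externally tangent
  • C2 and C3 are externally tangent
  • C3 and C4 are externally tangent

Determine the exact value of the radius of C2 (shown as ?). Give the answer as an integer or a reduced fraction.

1. [ext C1·C2]  r_C2² + 21r_C2 − 760 = 0  ⇒  r_C2 = 19 (r>0 drops 1)
2. [ext C2·C3]  r_C2² + 32r_C2 − 969 = 0  ⇒  r_C2 = 19 (r>0 drops 1)

19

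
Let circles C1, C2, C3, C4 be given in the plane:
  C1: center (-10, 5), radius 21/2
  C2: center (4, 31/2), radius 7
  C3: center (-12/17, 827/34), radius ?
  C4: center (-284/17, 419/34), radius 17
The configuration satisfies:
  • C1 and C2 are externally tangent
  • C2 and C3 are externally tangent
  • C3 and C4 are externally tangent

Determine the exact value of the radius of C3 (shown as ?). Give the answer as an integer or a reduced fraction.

3

1. [ext C2·C3]  r_C3² + 14r_C3 − 51 = 0  ⇒  r_C3 = 3 (r>0 drops 1)
2. [ext C3·C4]  r_C3² + 34r_C3 − 111 = 0  ⇒  r_C3 = 3 (r>0 drops 1)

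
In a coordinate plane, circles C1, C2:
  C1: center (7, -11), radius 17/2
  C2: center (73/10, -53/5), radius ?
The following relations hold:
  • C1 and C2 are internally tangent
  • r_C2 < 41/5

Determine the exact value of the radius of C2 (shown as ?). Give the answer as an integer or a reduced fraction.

1. [int C1,C2]  r_C2² − 17r_C2 + 72 = 0  ⇒  r_C2 = 8 or 9
2. given r_C2 < 41/5: keep 8

8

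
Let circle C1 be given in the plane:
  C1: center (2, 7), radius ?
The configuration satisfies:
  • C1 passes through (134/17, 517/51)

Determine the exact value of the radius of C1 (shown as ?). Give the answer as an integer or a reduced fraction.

1. [C1∋P]  r_C1² − 400/9 = 0  ⇒  r_C1 = 20/3 (r>0 drops 1)

20/3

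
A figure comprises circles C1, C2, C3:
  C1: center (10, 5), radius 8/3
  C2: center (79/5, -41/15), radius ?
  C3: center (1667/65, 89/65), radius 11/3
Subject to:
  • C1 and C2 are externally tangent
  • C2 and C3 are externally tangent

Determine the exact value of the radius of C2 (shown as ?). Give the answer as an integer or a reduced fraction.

1. [ext C1·C2]  r_C2² + (16/3)r_C2 − 259/3 = 0  ⇒  r_C2 = 7 (r>0 drops 1)
2. [ext C2·C3]  r_C2² + (22/3)r_C2 − 301/3 = 0  ⇒  r_C2 = 7 (r>0 drops 1)

7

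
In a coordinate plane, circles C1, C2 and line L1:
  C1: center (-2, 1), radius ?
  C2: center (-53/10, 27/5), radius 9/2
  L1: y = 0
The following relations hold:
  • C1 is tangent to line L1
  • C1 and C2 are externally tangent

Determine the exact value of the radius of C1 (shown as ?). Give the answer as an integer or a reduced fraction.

1

1. [C1‖L1]  r_C1² − 1 = 0  ⇒  r_C1 = 1 (r>0 drops 1)
2. [ext C1·C2]  r_C1² + 9r_C1 − 10 = 0  ⇒  r_C1 = 1 (r>0 drops 1)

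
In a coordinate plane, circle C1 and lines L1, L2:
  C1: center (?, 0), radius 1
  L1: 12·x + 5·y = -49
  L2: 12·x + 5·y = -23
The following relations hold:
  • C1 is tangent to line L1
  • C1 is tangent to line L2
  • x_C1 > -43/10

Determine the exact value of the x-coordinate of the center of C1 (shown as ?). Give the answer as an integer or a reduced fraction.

1. [C1‖L1]  x_C1² + (49/6)x_C1 + 31/2 = 0  ⇒  x_C1 = -31/6 or -3
2. [C1‖L2]  x_C1² + (23/6)x_C1 + 5/2 = 0  ⇒  x_C1 = -3 or -5/6

-3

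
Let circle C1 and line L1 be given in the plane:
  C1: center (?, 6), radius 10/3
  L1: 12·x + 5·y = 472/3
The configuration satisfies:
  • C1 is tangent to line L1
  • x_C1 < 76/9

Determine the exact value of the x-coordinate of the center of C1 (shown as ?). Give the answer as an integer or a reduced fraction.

1. [C1‖L1]  x_C1² − (191/9)x_C1 + 896/9 = 0  ⇒  x_C1 = 7 or 128/9
2. given x_C1 < 76/9: keep 7

7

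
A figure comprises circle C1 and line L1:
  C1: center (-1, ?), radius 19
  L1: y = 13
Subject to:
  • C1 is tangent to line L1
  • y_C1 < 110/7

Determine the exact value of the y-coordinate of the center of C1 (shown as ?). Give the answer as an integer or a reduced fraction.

1. [C1‖L1]  y_C1² − 26y_C1 − 192 = 0  ⇒  y_C1 = -6 or 32
2. given y_C1 < 110/7: keep -6

-6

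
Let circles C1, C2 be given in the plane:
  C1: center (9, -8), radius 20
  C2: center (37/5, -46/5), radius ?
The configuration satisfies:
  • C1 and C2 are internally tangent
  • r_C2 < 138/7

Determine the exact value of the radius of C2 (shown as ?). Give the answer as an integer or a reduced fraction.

18

1. [int C1,C2]  r_C2² − 40r_C2 + 396 = 0  ⇒  r_C2 = 18 or 22
2. given r_C2 < 138/7: keep 18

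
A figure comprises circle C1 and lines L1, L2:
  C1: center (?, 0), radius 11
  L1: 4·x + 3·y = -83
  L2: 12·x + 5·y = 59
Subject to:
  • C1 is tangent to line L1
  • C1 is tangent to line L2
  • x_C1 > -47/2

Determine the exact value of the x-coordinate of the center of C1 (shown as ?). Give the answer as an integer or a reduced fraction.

1. [C1‖L1]  x_C1² + (83/2)x_C1 + 483/2 = 0  ⇒  x_C1 = -69/2 or -7
2. [C1‖L2]  x_C1² − (59/6)x_C1 − 707/6 = 0  ⇒  x_C1 = -7 or 101/6

-7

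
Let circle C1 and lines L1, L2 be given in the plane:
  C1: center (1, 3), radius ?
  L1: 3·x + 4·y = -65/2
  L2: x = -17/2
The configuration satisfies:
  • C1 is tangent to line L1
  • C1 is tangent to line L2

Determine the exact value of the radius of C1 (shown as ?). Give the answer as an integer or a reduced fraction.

19/2

1. [C1‖L1]  r_C1² − 361/4 = 0  ⇒  r_C1 = 19/2 (r>0 drops 1)
2. [C1‖L2]  r_C1² − 361/4 = 0  ⇒  r_C1 = 19/2 (r>0 drops 1)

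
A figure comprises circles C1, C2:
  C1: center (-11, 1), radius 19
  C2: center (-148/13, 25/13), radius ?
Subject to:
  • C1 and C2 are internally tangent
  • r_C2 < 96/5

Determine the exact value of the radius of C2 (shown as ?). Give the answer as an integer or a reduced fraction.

18

1. [int C1,C2]  r_C2² − 38r_C2 + 360 = 0  ⇒  r_C2 = 18 or 20
2. given r_C2 < 96/5: keep 18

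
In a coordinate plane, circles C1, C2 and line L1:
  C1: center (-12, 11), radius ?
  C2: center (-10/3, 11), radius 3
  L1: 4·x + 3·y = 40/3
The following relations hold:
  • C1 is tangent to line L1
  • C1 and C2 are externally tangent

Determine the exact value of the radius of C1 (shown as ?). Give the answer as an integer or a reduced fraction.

1. [C1‖L1]  r_C1² − 289/9 = 0  ⇒  r_C1 = 17/3 (r>0 drops 1)
2. [ext C1·C2]  r_C1² + 6r_C1 − 595/9 = 0  ⇒  r_C1 = 17/3 (r>0 drops 1)

17/3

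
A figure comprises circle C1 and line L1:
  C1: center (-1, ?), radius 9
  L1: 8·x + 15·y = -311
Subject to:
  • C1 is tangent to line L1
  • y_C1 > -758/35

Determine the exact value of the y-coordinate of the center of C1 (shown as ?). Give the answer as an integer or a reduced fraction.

-10

1. [C1‖L1]  y_C1² + (202/5)y_C1 + 304 = 0  ⇒  y_C1 = -152/5 or -10
2. given y_C1 > -758/35: keep -10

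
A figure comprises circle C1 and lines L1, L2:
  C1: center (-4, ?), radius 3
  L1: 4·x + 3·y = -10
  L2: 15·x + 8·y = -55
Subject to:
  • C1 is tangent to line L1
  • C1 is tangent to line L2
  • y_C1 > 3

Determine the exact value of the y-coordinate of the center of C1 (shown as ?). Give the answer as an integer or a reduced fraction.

7

1. [C1‖L1]  y_C1² − 4y_C1 − 21 = 0  ⇒  y_C1 = -3 or 7
2. [C1‖L2]  y_C1² − (5/4)y_C1 − 161/4 = 0  ⇒  y_C1 = -23/4 or 7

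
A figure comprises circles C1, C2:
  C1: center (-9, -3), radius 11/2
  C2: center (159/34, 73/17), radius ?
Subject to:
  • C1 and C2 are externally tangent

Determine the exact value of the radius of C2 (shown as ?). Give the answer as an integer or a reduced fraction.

10

1. [ext C1·C2]  r_C2² + 11r_C2 − 210 = 0  ⇒  r_C2 = 10 (r>0 drops 1)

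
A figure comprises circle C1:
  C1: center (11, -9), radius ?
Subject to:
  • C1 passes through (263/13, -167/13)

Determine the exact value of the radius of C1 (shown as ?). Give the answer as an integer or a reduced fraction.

1. [C1∋P]  r_C1² − 100 = 0  ⇒  r_C1 = 10 (r>0 drops 1)

10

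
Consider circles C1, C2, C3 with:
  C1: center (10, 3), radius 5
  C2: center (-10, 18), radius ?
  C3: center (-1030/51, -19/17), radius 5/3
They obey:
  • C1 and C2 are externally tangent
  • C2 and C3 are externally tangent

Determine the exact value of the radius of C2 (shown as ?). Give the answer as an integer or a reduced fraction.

20

1. [ext C1·C2]  r_C2² + 10r_C2 − 600 = 0  ⇒  r_C2 = 20 (r>0 drops 1)
2. [ext C2·C3]  r_C2² + (10/3)r_C2 − 1400/3 = 0  ⇒  r_C2 = 20 (r>0 drops 1)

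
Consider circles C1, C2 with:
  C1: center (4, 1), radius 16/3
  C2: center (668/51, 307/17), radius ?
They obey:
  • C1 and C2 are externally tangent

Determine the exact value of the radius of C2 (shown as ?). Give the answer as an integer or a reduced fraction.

14

1. [ext C1·C2]  r_C2² + (32/3)r_C2 − 1036/3 = 0  ⇒  r_C2 = 14 (r>0 drops 1)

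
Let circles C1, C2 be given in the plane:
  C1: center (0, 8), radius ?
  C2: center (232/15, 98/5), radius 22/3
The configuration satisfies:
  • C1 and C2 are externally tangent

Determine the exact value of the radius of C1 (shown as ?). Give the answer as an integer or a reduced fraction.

1. [ext C1·C2]  r_C1² + (44/3)r_C1 − 320 = 0  ⇒  r_C1 = 12 (r>0 drops 1)

12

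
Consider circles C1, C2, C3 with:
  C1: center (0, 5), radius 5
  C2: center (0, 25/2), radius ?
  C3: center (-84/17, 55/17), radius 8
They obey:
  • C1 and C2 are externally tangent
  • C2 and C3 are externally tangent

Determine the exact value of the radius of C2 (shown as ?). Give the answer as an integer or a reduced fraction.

5/2

1. [ext C1·C2]  r_C2² + 10r_C2 − 125/4 = 0  ⇒  r_C2 = 5/2 (r>0 drops 1)
2. [ext C2·C3]  r_C2² + 16r_C2 − 185/4 = 0  ⇒  r_C2 = 5/2 (r>0 drops 1)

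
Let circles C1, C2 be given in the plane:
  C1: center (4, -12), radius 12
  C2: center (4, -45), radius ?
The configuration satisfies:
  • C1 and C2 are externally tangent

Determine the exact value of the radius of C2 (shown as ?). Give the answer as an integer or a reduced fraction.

1. [ext C1·C2]  r_C2² + 24r_C2 − 945 = 0  ⇒  r_C2 = 21 (r>0 drops 1)

21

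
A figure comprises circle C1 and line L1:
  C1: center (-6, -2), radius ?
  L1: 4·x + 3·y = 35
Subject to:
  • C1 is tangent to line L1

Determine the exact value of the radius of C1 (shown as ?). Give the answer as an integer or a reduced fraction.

13

1. [C1‖L1]  r_C1² − 169 = 0  ⇒  r_C1 = 13 (r>0 drops 1)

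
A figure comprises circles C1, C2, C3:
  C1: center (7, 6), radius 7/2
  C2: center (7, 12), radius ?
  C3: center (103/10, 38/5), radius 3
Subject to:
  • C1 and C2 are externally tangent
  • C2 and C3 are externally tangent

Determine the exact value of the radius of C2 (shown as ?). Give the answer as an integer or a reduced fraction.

5/2

1. [ext C1·C2]  r_C2² + 7r_C2 − 95/4 = 0  ⇒  r_C2 = 5/2 (r>0 drops 1)
2. [ext C2·C3]  r_C2² + 6r_C2 − 85/4 = 0  ⇒  r_C2 = 5/2 (r>0 drops 1)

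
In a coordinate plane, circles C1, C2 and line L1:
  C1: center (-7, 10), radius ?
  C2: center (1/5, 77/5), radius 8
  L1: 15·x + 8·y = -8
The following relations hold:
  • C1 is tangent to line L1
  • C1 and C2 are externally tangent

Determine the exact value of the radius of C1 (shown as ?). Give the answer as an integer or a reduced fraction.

1. [C1‖L1]  r_C1² − 1 = 0  ⇒  r_C1 = 1 (r>0 drops 1)
2. [ext C1·C2]  r_C1² + 16r_C1 − 17 = 0  ⇒  r_C1 = 1 (r>0 drops 1)

1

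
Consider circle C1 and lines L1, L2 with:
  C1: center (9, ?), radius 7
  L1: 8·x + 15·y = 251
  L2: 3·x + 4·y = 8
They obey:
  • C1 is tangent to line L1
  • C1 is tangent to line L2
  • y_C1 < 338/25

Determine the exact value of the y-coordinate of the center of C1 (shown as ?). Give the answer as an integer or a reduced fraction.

1. [C1‖L1]  y_C1² − (358/15)y_C1 + 1192/15 = 0  ⇒  y_C1 = 4 or 298/15
2. [C1‖L2]  y_C1² + (19/2)y_C1 − 54 = 0  ⇒  y_C1 = -27/2 or 4

4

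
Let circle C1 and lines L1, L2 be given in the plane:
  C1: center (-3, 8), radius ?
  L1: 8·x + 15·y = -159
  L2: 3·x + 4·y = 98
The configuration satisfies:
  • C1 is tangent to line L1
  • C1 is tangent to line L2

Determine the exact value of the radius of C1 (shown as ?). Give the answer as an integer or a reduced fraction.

1. [C1‖L1]  r_C1² − 225 = 0  ⇒  r_C1 = 15 (r>0 drops 1)
2. [C1‖L2]  r_C1² − 225 = 0  ⇒  r_C1 = 15 (r>0 drops 1)

15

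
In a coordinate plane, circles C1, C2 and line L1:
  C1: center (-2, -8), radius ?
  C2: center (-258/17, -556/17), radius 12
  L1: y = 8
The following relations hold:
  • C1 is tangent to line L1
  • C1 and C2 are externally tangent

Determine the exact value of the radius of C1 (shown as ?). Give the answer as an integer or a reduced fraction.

16

1. [C1‖L1]  r_C1² − 256 = 0  ⇒  r_C1 = 16 (r>0 drops 1)
2. [ext C1·C2]  r_C1² + 24r_C1 − 640 = 0  ⇒  r_C1 = 16 (r>0 drops 1)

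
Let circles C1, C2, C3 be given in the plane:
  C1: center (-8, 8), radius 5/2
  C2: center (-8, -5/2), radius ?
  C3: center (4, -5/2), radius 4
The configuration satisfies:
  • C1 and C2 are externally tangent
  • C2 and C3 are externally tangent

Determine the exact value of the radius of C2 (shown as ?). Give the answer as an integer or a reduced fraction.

8

1. [ext C1·C2]  r_C2² + 5r_C2 − 104 = 0  ⇒  r_C2 = 8 (r>0 drops 1)
2. [ext C2·C3]  r_C2² + 8r_C2 − 128 = 0  ⇒  r_C2 = 8 (r>0 drops 1)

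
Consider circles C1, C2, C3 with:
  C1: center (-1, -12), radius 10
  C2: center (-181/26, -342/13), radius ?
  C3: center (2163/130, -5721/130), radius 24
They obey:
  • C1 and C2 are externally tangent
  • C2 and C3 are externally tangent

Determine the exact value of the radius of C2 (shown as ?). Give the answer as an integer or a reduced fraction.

1. [ext C1·C2]  r_C2² + 20r_C2 − 561/4 = 0  ⇒  r_C2 = 11/2 (r>0 drops 1)
2. [ext C2·C3]  r_C2² + 48r_C2 − 1177/4 = 0  ⇒  r_C2 = 11/2 (r>0 drops 1)

11/2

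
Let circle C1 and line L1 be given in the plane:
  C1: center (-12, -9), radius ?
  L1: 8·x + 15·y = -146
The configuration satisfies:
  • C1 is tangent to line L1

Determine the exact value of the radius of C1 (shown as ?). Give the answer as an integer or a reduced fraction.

1. [C1‖L1]  r_C1² − 25 = 0  ⇒  r_C1 = 5 (r>0 drops 1)

5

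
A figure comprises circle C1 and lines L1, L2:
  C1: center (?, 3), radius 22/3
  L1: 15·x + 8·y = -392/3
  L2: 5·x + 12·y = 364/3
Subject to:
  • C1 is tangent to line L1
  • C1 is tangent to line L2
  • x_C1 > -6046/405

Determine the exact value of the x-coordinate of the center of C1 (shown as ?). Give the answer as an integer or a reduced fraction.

1. [C1‖L1]  x_C1² + (928/45)x_C1 + 1676/45 = 0  ⇒  x_C1 = -838/45 or -2
2. [C1‖L2]  x_C1² − (512/15)x_C1 − 1084/15 = 0  ⇒  x_C1 = -2 or 542/15

-2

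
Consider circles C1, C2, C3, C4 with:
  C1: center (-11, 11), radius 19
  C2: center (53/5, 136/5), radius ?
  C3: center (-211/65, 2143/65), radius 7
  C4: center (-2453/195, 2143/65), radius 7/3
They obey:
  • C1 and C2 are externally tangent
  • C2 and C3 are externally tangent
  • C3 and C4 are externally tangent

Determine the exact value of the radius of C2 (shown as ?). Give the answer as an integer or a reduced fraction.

1. [ext C1·C2]  r_C2² + 38r_C2 − 368 = 0  ⇒  r_C2 = 8 (r>0 drops 1)
2. [ext C2·C3]  r_C2² + 14r_C2 − 176 = 0  ⇒  r_C2 = 8 (r>0 drops 1)

8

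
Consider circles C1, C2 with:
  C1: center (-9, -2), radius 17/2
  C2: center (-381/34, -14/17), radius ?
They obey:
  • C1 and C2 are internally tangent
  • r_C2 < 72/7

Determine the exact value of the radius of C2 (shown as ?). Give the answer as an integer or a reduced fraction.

6

1. [int C1,C2]  r_C2² − 17r_C2 + 66 = 0  ⇒  r_C2 = 6 or 11
2. given r_C2 < 72/7: keep 6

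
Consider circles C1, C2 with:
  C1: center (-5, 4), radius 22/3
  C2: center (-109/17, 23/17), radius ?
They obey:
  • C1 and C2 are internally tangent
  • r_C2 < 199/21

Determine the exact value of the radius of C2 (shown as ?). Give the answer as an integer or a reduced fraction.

13/3

1. [int C1,C2]  r_C2² − (44/3)r_C2 + 403/9 = 0  ⇒  r_C2 = 13/3 or 31/3
2. given r_C2 < 199/21: keep 13/3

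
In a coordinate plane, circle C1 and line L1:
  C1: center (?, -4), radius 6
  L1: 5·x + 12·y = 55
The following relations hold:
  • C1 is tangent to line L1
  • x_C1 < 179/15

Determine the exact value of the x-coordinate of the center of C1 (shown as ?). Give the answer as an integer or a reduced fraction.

1. [C1‖L1]  x_C1² − (206/5)x_C1 + 181 = 0  ⇒  x_C1 = 5 or 181/5
2. given x_C1 < 179/15: keep 5

5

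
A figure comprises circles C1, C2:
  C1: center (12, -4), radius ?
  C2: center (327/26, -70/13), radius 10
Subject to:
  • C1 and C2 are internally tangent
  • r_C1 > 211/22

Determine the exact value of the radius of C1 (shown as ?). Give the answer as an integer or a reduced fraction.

23/2

1. [int C1,C2]  r_C1² − 20r_C1 + 391/4 = 0  ⇒  r_C1 = 17/2 or 23/2
2. given r_C1 > 211/22: keep 23/2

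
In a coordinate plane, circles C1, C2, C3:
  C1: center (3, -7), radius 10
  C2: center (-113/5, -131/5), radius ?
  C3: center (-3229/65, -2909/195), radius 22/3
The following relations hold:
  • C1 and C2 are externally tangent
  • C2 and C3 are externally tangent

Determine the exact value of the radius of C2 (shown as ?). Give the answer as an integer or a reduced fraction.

1. [ext C1·C2]  r_C2² + 20r_C2 − 924 = 0  ⇒  r_C2 = 22 (r>0 drops 1)
2. [ext C2·C3]  r_C2² + (44/3)r_C2 − 2420/3 = 0  ⇒  r_C2 = 22 (r>0 drops 1)

22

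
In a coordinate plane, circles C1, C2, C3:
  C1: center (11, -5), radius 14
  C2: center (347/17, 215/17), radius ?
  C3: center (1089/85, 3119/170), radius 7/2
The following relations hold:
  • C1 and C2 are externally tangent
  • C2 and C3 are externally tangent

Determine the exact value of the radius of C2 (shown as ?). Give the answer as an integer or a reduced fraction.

1. [ext C1·C2]  r_C2² + 28r_C2 − 204 = 0  ⇒  r_C2 = 6 (r>0 drops 1)
2. [ext C2·C3]  r_C2² + 7r_C2 − 78 = 0  ⇒  r_C2 = 6 (r>0 drops 1)

6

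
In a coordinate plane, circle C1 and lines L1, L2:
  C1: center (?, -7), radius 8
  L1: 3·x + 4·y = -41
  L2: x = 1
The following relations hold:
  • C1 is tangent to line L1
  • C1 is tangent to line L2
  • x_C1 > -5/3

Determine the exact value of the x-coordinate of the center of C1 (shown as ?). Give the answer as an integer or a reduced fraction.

1. [C1‖L1]  x_C1² + (26/3)x_C1 − 159 = 0  ⇒  x_C1 = -53/3 or 9
2. [C1‖L2]  x_C1² − 2x_C1 − 63 = 0  ⇒  x_C1 = -7 or 9

9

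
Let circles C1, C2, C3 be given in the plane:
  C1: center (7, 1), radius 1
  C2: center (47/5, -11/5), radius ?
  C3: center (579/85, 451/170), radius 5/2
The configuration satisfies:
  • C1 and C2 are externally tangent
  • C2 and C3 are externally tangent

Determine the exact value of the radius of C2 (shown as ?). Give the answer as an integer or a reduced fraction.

1. [ext C1·C2]  r_C2² + 2r_C2 − 15 = 0  ⇒  r_C2 = 3 (r>0 drops 1)
2. [ext C2·C3]  r_C2² + 5r_C2 − 24 = 0  ⇒  r_C2 = 3 (r>0 drops 1)

3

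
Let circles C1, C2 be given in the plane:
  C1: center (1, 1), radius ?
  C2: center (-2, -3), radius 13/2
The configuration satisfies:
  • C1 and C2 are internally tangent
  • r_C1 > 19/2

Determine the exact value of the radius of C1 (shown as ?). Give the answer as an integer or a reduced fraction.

23/2

1. [int C1,C2]  r_C1² − 13r_C1 + 69/4 = 0  ⇒  r_C1 = 3/2 or 23/2
2. given r_C1 > 19/2: keep 23/2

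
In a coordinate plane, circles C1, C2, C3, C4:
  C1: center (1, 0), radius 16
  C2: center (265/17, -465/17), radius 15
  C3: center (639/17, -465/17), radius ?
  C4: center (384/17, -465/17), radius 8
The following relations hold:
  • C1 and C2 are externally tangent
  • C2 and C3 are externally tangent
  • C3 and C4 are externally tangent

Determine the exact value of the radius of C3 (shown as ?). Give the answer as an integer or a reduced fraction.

7

1. [ext C2·C3]  r_C3² + 30r_C3 − 259 = 0  ⇒  r_C3 = 7 (r>0 drops 1)
2. [ext C3·C4]  r_C3² + 16r_C3 − 161 = 0  ⇒  r_C3 = 7 (r>0 drops 1)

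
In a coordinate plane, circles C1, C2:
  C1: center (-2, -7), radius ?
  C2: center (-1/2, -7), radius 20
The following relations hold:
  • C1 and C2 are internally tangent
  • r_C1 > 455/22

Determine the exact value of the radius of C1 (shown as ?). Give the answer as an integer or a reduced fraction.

43/2

1. [int C1,C2]  r_C1² − 40r_C1 + 1591/4 = 0  ⇒  r_C1 = 37/2 or 43/2
2. given r_C1 > 455/22: keep 43/2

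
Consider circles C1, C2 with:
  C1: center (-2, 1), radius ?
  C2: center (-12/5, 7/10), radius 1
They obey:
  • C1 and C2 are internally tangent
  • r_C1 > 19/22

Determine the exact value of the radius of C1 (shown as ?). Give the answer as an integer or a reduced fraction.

1. [int C1,C2]  r_C1² − 2r_C1 + 3/4 = 0  ⇒  r_C1 = 1/2 or 3/2
2. given r_C1 > 19/22: keep 3/2

3/2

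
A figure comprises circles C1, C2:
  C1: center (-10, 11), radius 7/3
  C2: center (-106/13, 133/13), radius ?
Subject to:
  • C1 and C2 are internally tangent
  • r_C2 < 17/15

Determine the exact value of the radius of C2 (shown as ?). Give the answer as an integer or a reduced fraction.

1. [int C1,C2]  r_C2² − (14/3)r_C2 + 13/9 = 0  ⇒  r_C2 = 1/3 or 13/3
2. given r_C2 < 17/15: keep 1/3

1/3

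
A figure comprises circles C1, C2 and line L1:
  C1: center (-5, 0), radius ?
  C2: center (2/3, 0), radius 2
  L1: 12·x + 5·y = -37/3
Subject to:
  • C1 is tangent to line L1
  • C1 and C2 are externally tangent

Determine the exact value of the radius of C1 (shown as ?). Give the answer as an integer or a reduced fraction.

1. [C1‖L1]  r_C1² − 121/9 = 0  ⇒  r_C1 = 11/3 (r>0 drops 1)
2. [ext C1·C2]  r_C1² + 4r_C1 − 253/9 = 0  ⇒  r_C1 = 11/3 (r>0 drops 1)

11/3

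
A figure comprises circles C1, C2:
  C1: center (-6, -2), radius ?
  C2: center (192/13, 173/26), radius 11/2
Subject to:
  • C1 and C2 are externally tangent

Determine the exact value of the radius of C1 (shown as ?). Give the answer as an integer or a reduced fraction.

1. [ext C1·C2]  r_C1² + 11r_C1 − 476 = 0  ⇒  r_C1 = 17 (r>0 drops 1)

17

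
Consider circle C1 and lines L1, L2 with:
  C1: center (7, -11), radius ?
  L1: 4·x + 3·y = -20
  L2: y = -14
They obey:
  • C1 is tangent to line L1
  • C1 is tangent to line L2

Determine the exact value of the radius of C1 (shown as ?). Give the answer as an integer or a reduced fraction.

3

1. [C1‖L1]  r_C1² − 9 = 0  ⇒  r_C1 = 3 (r>0 drops 1)
2. [C1‖L2]  r_C1² − 9 = 0  ⇒  r_C1 = 3 (r>0 drops 1)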